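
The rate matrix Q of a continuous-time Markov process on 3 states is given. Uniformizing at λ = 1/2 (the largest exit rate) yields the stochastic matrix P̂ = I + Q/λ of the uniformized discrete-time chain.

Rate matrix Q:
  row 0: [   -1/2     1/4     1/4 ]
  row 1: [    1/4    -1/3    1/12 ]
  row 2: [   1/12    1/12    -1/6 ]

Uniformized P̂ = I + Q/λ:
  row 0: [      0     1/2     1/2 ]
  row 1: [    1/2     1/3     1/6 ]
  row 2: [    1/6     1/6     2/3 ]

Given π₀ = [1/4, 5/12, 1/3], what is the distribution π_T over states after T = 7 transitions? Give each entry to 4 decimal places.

t=0: π = [0.2500, 0.4167, 0.3333]
t=1: π = [0.2639, 0.3194, 0.4167]
t=2: π = [0.2292, 0.3079, 0.4630]
t=3: π = [0.2311, 0.2944, 0.4745]
t=4: π = [0.2263, 0.2928, 0.4810]
t=5: π = [0.2265, 0.2909, 0.4826]
t=6: π = [0.2259, 0.2907, 0.4835]
t=7: π = [0.2259, 0.2904, 0.4837]

π = [0.2259, 0.2904, 0.4837]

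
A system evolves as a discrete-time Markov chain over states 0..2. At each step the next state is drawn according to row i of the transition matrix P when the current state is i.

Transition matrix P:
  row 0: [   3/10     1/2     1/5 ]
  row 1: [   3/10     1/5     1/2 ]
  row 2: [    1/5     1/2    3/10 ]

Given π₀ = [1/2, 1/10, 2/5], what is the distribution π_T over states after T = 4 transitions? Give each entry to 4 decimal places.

t=0: π = [0.5000, 0.1000, 0.4000]
t=1: π = [0.2600, 0.4700, 0.2700]
t=2: π = [0.2730, 0.3590, 0.3680]
t=3: π = [0.2632, 0.3923, 0.3445]
t=4: π = [0.2656, 0.3823, 0.3521]

π = [0.2656, 0.3823, 0.3521]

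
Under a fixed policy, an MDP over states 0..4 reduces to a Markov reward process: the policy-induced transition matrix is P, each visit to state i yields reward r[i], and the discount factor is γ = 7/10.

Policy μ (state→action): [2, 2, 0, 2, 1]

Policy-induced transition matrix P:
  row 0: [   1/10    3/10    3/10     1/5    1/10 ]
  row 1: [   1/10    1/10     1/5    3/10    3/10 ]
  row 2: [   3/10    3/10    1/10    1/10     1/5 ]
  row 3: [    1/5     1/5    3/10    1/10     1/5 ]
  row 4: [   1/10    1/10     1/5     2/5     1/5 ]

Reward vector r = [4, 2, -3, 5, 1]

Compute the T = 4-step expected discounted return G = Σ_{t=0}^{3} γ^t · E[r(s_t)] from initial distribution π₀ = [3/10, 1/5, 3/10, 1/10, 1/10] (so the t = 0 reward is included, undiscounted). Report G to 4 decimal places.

t=0: π = [0.3000, 0.2000, 0.3000, 0.1000, 0.1000], E[r] = 1.3000, γ^t·E[r] = 1.300000, running G = 1.300000
t=1: π = [0.1700, 0.2300, 0.2100, 0.2000, 0.1900], E[r] = 1.7000, γ^t·E[r] = 1.190000, running G = 2.490000
t=2: π = [0.1620, 0.1960, 0.2160, 0.2200, 0.2060], E[r] = 1.6980, γ^t·E[r] = 0.832020, running G = 3.322020
t=3: π = [0.1652, 0.1976, 0.2166, 0.2172, 0.2034], E[r] = 1.6956, γ^t·E[r] = 0.581591, running G = 3.903611

G = 3.9036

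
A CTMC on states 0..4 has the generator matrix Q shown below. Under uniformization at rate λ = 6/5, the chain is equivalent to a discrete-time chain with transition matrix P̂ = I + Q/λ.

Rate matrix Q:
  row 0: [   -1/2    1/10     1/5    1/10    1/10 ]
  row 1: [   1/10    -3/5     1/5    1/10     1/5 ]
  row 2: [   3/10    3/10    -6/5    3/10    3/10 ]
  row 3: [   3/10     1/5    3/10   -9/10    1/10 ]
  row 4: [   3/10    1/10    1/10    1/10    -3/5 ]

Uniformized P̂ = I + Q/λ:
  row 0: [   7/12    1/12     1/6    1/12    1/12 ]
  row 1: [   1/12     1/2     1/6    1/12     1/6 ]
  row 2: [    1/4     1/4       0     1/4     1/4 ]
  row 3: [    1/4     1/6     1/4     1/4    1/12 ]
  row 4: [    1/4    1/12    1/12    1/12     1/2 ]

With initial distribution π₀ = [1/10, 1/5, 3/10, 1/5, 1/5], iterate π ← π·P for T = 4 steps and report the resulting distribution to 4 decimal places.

t=0: π = [0.1000, 0.2000, 0.3000, 0.2000, 0.2000]
t=1: π = [0.2500, 0.2333, 0.1167, 0.1667, 0.2333]
t=2: π = [0.2944, 0.2139, 0.1417, 0.1306, 0.2194]
t=3: π = [0.3125, 0.2069, 0.1356, 0.1287, 0.2162]
t=4: π = [0.3197, 0.2029, 0.1368, 0.1274, 0.2133]

π = [0.3197, 0.2029, 0.1368, 0.1274, 0.2133]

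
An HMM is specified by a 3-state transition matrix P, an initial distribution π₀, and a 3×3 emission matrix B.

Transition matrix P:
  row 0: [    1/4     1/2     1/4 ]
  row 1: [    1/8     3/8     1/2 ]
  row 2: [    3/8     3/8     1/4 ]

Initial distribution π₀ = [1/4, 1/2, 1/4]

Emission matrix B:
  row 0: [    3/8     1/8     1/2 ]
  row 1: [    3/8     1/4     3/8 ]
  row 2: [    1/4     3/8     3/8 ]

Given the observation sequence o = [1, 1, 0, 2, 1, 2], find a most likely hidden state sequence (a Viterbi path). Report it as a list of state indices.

path = [1, 2, 0, 1, 2, 0]

t=0: δ = [3.125e-02, 1.250e-01, 9.375e-02]  (obs o_0=1)
t=1: δ = [4.395e-03, 1.172e-02, 2.344e-02]  ψ = [2, 1, 1]  (obs o_1=1)
t=2: δ = [3.296e-03, 3.296e-03, 1.465e-03]  ψ = [2, 2, 1]  (obs o_2=0)
t=3: δ = [4.120e-04, 6.180e-04, 6.180e-04]  ψ = [0, 0, 1]  (obs o_3=2)
t=4: δ = [2.897e-05, 5.794e-05, 1.159e-04]  ψ = [2, 1, 1]  (obs o_4=1)
t=5: δ = [2.173e-05, 1.629e-05, 1.086e-05]  ψ = [2, 2, 1]  (obs o_5=2)
backtrack: best end state = 0; path = [1, 2, 0, 1, 2, 0]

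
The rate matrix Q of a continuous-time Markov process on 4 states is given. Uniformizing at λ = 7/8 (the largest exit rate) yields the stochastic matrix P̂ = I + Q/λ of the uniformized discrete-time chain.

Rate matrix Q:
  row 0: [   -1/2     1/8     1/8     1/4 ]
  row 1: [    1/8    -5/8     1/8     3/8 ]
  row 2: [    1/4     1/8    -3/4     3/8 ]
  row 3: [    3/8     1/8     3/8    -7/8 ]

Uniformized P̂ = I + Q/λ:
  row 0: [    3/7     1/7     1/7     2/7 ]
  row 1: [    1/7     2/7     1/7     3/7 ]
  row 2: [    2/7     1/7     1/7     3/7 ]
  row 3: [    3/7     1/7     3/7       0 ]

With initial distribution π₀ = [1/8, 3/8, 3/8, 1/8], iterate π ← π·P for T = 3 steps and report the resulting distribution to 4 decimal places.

π = [0.3448, 0.1673, 0.2106, 0.2773]

t=0: π = [0.1250, 0.3750, 0.3750, 0.1250]
t=1: π = [0.2679, 0.1964, 0.1786, 0.3571]
t=2: π = [0.3469, 0.1709, 0.2449, 0.2372]
t=3: π = [0.3448, 0.1673, 0.2106, 0.2773]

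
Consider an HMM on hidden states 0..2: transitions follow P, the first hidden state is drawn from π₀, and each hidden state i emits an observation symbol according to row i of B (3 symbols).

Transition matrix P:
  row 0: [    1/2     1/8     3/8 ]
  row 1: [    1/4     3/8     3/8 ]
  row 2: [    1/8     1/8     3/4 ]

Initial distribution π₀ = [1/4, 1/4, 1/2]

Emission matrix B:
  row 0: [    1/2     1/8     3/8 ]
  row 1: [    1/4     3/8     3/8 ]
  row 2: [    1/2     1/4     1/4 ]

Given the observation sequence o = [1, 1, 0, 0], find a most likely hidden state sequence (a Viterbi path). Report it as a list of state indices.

path = [2, 2, 2, 2]

t=0: δ = [3.125e-02, 9.375e-02, 1.250e-01]  (obs o_0=1)
t=1: δ = [2.930e-03, 1.318e-02, 2.344e-02]  ψ = [1, 1, 2]  (obs o_1=1)
t=2: δ = [1.648e-03, 1.236e-03, 8.789e-03]  ψ = [1, 1, 2]  (obs o_2=0)
t=3: δ = [5.493e-04, 2.747e-04, 3.296e-03]  ψ = [2, 2, 2]  (obs o_3=0)
backtrack: best end state = 2; path = [2, 2, 2, 2]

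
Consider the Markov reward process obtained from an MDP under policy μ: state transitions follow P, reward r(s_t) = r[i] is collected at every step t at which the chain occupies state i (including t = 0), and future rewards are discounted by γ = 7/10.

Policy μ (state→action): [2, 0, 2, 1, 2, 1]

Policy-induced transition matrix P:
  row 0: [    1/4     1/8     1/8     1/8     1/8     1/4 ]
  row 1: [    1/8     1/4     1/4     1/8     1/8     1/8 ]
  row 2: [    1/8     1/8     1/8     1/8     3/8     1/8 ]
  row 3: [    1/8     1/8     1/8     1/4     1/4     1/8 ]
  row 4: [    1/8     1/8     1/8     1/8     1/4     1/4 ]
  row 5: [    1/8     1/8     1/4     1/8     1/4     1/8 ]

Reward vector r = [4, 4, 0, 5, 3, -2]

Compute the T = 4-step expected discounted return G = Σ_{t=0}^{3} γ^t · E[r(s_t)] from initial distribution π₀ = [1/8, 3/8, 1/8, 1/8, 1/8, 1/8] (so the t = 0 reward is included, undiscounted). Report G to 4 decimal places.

G = 6.1817

t=0: π = [0.1250, 0.3750, 0.1250, 0.1250, 0.1250, 0.1250], E[r] = 2.7500, γ^t·E[r] = 2.750000, running G = 2.750000
t=1: π = [0.1406, 0.1719, 0.1875, 0.1406, 0.2031, 0.1563], E[r] = 2.2500, γ^t·E[r] = 1.575000, running G = 4.325000
t=2: π = [0.1426, 0.1465, 0.1660, 0.1426, 0.2344, 0.1680], E[r] = 2.2363, γ^t·E[r] = 1.095801, running G = 5.420801
t=3: π = [0.1428, 0.1433, 0.1643, 0.1428, 0.2346, 0.1721], E[r] = 2.2183, γ^t·E[r] = 0.760864, running G = 6.181665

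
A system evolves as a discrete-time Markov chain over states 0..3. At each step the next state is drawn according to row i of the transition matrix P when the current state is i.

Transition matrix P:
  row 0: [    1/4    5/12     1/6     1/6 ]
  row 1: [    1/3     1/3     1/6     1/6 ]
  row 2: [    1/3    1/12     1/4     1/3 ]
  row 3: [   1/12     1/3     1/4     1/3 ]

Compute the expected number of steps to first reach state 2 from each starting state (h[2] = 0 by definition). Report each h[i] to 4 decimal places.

h = [5.4545, 5.4545, 0.0000, 4.9091]

First-step conditioning: h[2] = 0; for i ≠ 2, h[i] = 1 + Σ_k P[i][k]·h[k].
  h[0] = 1 + 1/4·h[0] + 5/12·h[1] + 1/6·h[3]
  h[1] = 1 + 1/3·h[0] + 1/3·h[1] + 1/6·h[3]
  h[3] = 1 + 1/12·h[0] + 1/3·h[1] + 1/3·h[3]
Solving the 3×3 linear system over states ≠ 2 gives exactly h = [60/11, 60/11, 0, 54/11] (h[2] = 0 is the target).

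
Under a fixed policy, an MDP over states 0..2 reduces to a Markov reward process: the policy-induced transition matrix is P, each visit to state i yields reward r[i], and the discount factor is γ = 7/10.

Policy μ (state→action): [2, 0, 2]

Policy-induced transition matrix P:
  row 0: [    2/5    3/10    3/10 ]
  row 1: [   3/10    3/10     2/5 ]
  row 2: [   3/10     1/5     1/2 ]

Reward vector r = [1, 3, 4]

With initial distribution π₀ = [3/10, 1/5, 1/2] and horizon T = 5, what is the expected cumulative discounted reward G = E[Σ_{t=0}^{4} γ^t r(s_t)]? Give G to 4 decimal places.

t=0: π = [0.3000, 0.2000, 0.5000], E[r] = 2.9000, γ^t·E[r] = 2.900000, running G = 2.900000
t=1: π = [0.3300, 0.2500, 0.4200], E[r] = 2.7600, γ^t·E[r] = 1.932000, running G = 4.832000
t=2: π = [0.3330, 0.2580, 0.4090], E[r] = 2.7430, γ^t·E[r] = 1.344070, running G = 6.176070
t=3: π = [0.3333, 0.2591, 0.4076], E[r] = 2.7410, γ^t·E[r] = 0.940163, running G = 7.116233
t=4: π = [0.3333, 0.2592, 0.4074], E[r] = 2.7408, γ^t·E[r] = 0.658059, running G = 7.774292

G = 7.7743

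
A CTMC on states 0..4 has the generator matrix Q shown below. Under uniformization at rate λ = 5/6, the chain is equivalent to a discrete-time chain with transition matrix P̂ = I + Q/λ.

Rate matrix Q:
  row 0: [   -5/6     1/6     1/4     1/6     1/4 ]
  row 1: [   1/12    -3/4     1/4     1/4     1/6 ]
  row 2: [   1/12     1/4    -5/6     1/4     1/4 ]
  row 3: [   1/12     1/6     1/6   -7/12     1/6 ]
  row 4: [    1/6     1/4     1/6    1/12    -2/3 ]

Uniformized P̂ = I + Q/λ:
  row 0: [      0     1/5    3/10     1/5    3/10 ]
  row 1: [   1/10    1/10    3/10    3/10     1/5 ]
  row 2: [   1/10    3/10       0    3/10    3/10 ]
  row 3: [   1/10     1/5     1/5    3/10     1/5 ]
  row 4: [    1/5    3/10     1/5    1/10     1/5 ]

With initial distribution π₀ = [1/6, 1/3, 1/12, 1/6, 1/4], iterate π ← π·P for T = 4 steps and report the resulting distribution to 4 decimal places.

t=0: π = [0.1667, 0.3333, 0.0833, 0.1667, 0.2500]
t=1: π = [0.1083, 0.2000, 0.2333, 0.2333, 0.2250]
t=2: π = [0.1117, 0.2258, 0.1842, 0.2442, 0.2342]
t=3: π = [0.1123, 0.2193, 0.1969, 0.2420, 0.2296]
t=4: π = [0.1117, 0.2207, 0.1938, 0.2429, 0.2309]

π = [0.1117, 0.2207, 0.1938, 0.2429, 0.2309]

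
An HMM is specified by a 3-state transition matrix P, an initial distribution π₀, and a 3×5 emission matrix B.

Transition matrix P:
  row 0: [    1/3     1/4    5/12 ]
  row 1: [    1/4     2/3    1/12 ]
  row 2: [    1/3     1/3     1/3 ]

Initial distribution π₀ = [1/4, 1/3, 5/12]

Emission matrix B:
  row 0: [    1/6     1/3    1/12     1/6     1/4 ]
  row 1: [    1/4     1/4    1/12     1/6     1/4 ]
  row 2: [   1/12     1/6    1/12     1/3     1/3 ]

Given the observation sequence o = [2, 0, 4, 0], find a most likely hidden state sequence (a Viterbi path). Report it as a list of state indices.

t=0: δ = [2.083e-02, 2.778e-02, 3.472e-02]  (obs o_0=2)
t=1: δ = [1.929e-03, 4.630e-03, 9.645e-04]  ψ = [2, 1, 2]  (obs o_1=0)
t=2: δ = [2.894e-04, 7.716e-04, 2.679e-04]  ψ = [1, 1, 0]  (obs o_2=4)
t=3: δ = [3.215e-05, 1.286e-04, 1.005e-05]  ψ = [1, 1, 0]  (obs o_3=0)
backtrack: best end state = 1; path = [1, 1, 1, 1]

path = [1, 1, 1, 1]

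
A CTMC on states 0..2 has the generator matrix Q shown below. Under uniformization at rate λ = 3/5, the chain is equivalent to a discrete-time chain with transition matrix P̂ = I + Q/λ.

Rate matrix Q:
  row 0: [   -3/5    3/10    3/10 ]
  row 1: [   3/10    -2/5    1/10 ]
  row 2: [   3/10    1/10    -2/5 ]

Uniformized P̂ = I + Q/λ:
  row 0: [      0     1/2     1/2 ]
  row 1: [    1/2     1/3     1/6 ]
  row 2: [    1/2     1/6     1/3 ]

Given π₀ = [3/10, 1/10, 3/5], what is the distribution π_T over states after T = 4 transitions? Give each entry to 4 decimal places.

π = [0.3313, 0.3342, 0.3346]

t=0: π = [0.3000, 0.1000, 0.6000]
t=1: π = [0.3500, 0.2833, 0.3667]
t=2: π = [0.3250, 0.3306, 0.3444]
t=3: π = [0.3375, 0.3301, 0.3324]
t=4: π = [0.3313, 0.3342, 0.3346]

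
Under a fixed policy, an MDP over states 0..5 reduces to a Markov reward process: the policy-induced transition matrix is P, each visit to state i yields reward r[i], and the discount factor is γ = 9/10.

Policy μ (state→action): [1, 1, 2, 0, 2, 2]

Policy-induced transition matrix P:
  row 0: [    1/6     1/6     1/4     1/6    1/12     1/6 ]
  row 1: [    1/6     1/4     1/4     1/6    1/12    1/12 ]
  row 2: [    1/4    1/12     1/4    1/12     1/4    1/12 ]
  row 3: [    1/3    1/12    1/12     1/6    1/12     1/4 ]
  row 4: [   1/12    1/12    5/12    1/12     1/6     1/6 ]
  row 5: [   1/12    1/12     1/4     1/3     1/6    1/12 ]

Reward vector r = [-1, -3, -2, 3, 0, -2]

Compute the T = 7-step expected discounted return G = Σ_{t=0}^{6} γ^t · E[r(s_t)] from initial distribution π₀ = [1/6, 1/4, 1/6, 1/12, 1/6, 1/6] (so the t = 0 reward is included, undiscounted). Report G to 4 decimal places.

t=0: π = [0.1667, 0.2500, 0.1667, 0.0833, 0.1667, 0.1667], E[r] = -1.3333, γ^t·E[r] = -1.333333, running G = -1.333333
t=1: π = [0.1667, 0.1389, 0.2639, 0.1667, 0.1389, 0.1250], E[r] = -0.8611, γ^t·E[r] = -0.775000, running G = -2.108333
t=2: π = [0.1944, 0.1204, 0.2454, 0.1539, 0.1493, 0.1366], E[r] = -0.8576, γ^t·E[r] = -0.694688, running G = -2.803021
t=3: π = [0.1889, 0.1196, 0.2492, 0.1565, 0.1481, 0.1376], E[r] = -0.8519, γ^t·E[r] = -0.621000, running G = -3.424021
t=4: π = [0.1897, 0.1190, 0.2486, 0.1565, 0.1487, 0.1375], E[r] = -0.8494, γ^t·E[r] = -0.557318, running G = -3.981339
t=5: π = [0.1896, 0.1190, 0.2487, 0.1565, 0.1486, 0.1376], E[r] = -0.8497, γ^t·E[r] = -0.501763, running G = -4.483102
t=6: π = [0.1896, 0.1190, 0.2487, 0.1565, 0.1486, 0.1376], E[r] = -0.8496, γ^t·E[r] = -0.451516, running G = -4.934618

G = -4.9346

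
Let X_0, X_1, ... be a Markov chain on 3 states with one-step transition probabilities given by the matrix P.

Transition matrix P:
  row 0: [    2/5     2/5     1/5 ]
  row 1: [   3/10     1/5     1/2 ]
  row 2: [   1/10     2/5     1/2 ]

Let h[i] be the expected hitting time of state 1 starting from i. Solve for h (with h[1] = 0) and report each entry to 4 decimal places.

First-step conditioning: h[1] = 0; for i ≠ 1, h[i] = 1 + Σ_k P[i][k]·h[k].
  h[0] = 1 + 2/5·h[0] + 1/5·h[2]
  h[2] = 1 + 1/10·h[0] + 1/2·h[2]
Solving the 2×2 linear system over states ≠ 1 gives exactly h = [5/2, 0, 5/2] (h[1] = 0 is the target).

h = [2.5000, 0.0000, 2.5000]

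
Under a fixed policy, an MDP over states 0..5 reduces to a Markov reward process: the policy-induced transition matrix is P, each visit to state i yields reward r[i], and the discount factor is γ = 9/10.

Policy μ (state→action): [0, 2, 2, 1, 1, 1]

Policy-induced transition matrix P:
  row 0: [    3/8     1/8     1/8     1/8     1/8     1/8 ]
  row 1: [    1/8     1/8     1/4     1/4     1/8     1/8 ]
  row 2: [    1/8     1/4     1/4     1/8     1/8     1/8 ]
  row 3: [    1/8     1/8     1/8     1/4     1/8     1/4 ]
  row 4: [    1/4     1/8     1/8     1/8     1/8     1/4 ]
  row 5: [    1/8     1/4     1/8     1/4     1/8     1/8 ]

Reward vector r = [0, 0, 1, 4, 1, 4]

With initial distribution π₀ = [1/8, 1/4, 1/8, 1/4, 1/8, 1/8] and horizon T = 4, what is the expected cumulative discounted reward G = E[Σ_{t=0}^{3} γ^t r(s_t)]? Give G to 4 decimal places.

G = 6.0095

t=0: π = [0.1250, 0.2500, 0.1250, 0.2500, 0.1250, 0.1250], E[r] = 1.7500, γ^t·E[r] = 1.750000, running G = 1.750000
t=1: π = [0.1719, 0.1563, 0.1719, 0.2031, 0.1250, 0.1719], E[r] = 1.7969, γ^t·E[r] = 1.617188, running G = 3.367188
t=2: π = [0.1836, 0.1680, 0.1660, 0.1914, 0.1250, 0.1660], E[r] = 1.7207, γ^t·E[r] = 1.393770, running G = 4.760957
t=3: π = [0.1865, 0.1665, 0.1667, 0.1907, 0.1250, 0.1646], E[r] = 1.7126, γ^t·E[r] = 1.248519, running G = 6.009476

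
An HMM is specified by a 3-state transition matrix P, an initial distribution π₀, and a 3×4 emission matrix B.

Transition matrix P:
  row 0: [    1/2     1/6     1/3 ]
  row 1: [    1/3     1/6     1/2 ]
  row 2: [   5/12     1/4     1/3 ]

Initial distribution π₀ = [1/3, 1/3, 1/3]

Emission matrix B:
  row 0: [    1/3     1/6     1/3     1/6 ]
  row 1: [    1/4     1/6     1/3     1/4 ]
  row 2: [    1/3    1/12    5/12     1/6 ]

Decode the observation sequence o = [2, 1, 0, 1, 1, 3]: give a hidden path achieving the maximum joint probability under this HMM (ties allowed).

path = [2, 0, 0, 0, 0, 0]

t=0: δ = [1.111e-01, 1.111e-01, 1.389e-01]  (obs o_0=2)
t=1: δ = [9.645e-03, 5.787e-03, 4.630e-03]  ψ = [2, 2, 1]  (obs o_1=1)
t=2: δ = [1.608e-03, 4.019e-04, 1.072e-03]  ψ = [0, 0, 0]  (obs o_2=0)
t=3: δ = [1.340e-04, 4.465e-05, 4.465e-05]  ψ = [0, 0, 0]  (obs o_3=1)
t=4: δ = [1.116e-05, 3.721e-06, 3.721e-06]  ψ = [0, 0, 0]  (obs o_4=1)
t=5: δ = [9.303e-07, 4.651e-07, 6.202e-07]  ψ = [0, 0, 0]  (obs o_5=3)
backtrack: best end state = 0; path = [2, 0, 0, 0, 0, 0]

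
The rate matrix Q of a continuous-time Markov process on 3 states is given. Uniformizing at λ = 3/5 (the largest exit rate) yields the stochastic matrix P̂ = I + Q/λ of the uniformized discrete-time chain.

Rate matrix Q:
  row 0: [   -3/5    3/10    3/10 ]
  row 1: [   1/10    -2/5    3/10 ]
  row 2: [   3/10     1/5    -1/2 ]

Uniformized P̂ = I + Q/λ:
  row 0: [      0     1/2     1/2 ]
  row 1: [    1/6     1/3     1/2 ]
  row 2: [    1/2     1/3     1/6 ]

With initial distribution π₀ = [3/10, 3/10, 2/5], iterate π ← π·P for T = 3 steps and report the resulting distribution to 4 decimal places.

π = [0.2514, 0.3745, 0.3741]

t=0: π = [0.3000, 0.3000, 0.4000]
t=1: π = [0.2500, 0.3833, 0.3667]
t=2: π = [0.2472, 0.3750, 0.3778]
t=3: π = [0.2514, 0.3745, 0.3741]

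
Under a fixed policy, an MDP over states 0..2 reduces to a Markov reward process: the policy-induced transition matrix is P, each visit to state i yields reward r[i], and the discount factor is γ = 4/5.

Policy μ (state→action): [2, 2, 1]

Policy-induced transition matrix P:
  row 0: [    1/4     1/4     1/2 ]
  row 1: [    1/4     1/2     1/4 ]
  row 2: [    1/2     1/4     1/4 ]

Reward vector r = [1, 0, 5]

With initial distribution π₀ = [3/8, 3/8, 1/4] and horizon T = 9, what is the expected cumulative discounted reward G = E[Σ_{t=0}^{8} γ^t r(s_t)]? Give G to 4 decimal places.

G = 8.2932

t=0: π = [0.3750, 0.3750, 0.2500], E[r] = 1.6250, γ^t·E[r] = 1.625000, running G = 1.625000
t=1: π = [0.3125, 0.3438, 0.3438], E[r] = 2.0313, γ^t·E[r] = 1.625000, running G = 3.250000
t=2: π = [0.3359, 0.3359, 0.3281], E[r] = 1.9766, γ^t·E[r] = 1.265000, running G = 4.515000
t=3: π = [0.3320, 0.3340, 0.3340], E[r] = 2.0020, γ^t·E[r] = 1.025000, running G = 5.540000
t=4: π = [0.3335, 0.3335, 0.3330], E[r] = 1.9985, γ^t·E[r] = 0.818600, running G = 6.358600
t=5: π = [0.3333, 0.3334, 0.3334], E[r] = 2.0001, γ^t·E[r] = 0.655400, running G = 7.014000
t=6: π = [0.3333, 0.3333, 0.3333], E[r] = 1.9999, γ^t·E[r] = 0.524264, running G = 7.538264
t=7: π = [0.3333, 0.3333, 0.3333], E[r] = 2.0000, γ^t·E[r] = 0.419432, running G = 7.957696
t=8: π = [0.3333, 0.3333, 0.3333], E[r] = 2.0000, γ^t·E[r] = 0.335543, running G = 8.293239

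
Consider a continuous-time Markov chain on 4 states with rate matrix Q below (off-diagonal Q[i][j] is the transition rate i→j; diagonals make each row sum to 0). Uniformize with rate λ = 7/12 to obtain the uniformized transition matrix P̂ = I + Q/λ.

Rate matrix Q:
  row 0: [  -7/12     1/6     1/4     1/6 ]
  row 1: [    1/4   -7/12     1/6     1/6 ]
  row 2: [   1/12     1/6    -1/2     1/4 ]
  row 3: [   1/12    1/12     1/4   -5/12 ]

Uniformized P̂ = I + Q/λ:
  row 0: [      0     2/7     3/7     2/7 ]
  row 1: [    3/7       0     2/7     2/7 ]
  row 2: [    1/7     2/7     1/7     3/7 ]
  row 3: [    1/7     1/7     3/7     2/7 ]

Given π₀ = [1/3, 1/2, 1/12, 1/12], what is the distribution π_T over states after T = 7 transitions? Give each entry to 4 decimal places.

π = [0.1714, 0.1855, 0.3126, 0.3304]

t=0: π = [0.3333, 0.5000, 0.0833, 0.0833]
t=1: π = [0.2381, 0.1310, 0.3333, 0.2976]
t=2: π = [0.1463, 0.2058, 0.3146, 0.3333]
t=3: π = [0.1808, 0.1793, 0.3093, 0.3307]
t=4: π = [0.1683, 0.1872, 0.3146, 0.3299]
t=5: π = [0.1723, 0.1851, 0.3119, 0.3307]
t=6: π = [0.1711, 0.1856, 0.3130, 0.3303]
t=7: π = [0.1714, 0.1855, 0.3126, 0.3304]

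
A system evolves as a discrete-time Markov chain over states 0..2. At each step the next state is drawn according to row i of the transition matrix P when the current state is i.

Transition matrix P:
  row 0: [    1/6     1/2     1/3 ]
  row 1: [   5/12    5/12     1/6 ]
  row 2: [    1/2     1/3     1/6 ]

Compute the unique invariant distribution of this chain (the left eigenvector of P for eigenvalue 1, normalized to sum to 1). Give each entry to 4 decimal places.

Balance equations π_j = Σ_i π_i·P[i][j]:
  π_0 = 1/6·π_0 + 5/12·π_1 + 1/2·π_2
  π_1 = 1/2·π_0 + 5/12·π_1 + 1/3·π_2
  normalize: π_0 + π_1 + π_2 = 1
Solving the linear system gives exactly π = [31/89, 38/89, 20/89].

π = [0.3483, 0.4270, 0.2247]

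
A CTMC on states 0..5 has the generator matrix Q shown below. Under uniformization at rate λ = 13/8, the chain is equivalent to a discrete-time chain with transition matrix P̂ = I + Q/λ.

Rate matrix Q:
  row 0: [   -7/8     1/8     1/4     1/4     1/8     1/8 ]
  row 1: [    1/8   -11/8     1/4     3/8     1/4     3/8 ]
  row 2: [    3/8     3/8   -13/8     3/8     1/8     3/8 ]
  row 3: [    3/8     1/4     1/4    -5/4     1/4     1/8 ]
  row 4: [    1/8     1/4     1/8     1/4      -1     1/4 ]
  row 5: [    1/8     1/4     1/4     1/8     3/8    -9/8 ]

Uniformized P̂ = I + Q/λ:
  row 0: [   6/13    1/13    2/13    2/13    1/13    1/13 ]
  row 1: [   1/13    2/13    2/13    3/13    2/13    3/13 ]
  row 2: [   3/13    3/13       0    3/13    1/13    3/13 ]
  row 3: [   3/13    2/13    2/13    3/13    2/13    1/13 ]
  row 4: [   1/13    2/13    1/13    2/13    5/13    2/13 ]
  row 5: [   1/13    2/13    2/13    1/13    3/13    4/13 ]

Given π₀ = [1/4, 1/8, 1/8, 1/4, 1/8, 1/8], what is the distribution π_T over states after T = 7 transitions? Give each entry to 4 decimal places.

t=0: π = [0.2500, 0.1250, 0.1250, 0.2500, 0.1250, 0.1250]
t=1: π = [0.2308, 0.1442, 0.1250, 0.1827, 0.1635, 0.1538]
t=2: π = [0.2130, 0.1457, 0.1220, 0.1768, 0.1760, 0.1664]
t=3: π = [0.2048, 0.1468, 0.1215, 0.1752, 0.1815, 0.1701]
t=4: π = [0.2014, 0.1474, 0.1212, 0.1749, 0.1837, 0.1714]
t=5: π = [0.1999, 0.1477, 0.1211, 0.1748, 0.1846, 0.1719]
t=6: π = [0.1993, 0.1478, 0.1210, 0.1747, 0.1850, 0.1721]
t=7: π = [0.1991, 0.1478, 0.1210, 0.1747, 0.1851, 0.1722]

π = [0.1991, 0.1478, 0.1210, 0.1747, 0.1851, 0.1722]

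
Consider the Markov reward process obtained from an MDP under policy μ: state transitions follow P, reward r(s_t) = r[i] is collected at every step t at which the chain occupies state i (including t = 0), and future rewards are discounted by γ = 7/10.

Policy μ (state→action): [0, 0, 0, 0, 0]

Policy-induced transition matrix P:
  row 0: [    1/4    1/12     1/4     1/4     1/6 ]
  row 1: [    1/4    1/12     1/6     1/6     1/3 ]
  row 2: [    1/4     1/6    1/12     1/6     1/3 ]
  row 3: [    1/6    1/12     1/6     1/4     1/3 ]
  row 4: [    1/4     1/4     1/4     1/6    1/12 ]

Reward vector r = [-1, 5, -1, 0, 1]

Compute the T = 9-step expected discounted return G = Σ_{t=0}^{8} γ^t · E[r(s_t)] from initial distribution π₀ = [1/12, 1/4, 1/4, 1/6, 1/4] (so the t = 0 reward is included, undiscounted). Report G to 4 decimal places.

t=0: π = [0.0833, 0.2500, 0.2500, 0.1667, 0.2500], E[r] = 1.1667, γ^t·E[r] = 1.166667, running G = 1.166667
t=1: π = [0.2361, 0.1458, 0.1736, 0.1875, 0.2569], E[r] = 0.5764, γ^t·E[r] = 0.403472, running G = 1.570139
t=2: π = [0.2344, 0.1406, 0.1933, 0.2020, 0.2297], E[r] = 0.5052, γ^t·E[r] = 0.247552, running G = 1.817691
t=3: π = [0.2332, 0.1377, 0.1892, 0.2030, 0.2368], E[r] = 0.5031, γ^t·E[r] = 0.172559, running G = 1.990250
t=4: π = [0.2331, 0.1386, 0.1901, 0.2030, 0.2353], E[r] = 0.5050, γ^t·E[r] = 0.121249, running G = 2.111499
t=5: π = [0.2331, 0.1384, 0.1899, 0.2030, 0.2357], E[r] = 0.5046, γ^t·E[r] = 0.084816, running G = 2.196315
t=6: π = [0.2331, 0.1384, 0.1899, 0.2030, 0.2356], E[r] = 0.5047, γ^t·E[r] = 0.059383, running G = 2.255697
t=7: π = [0.2331, 0.1384, 0.1899, 0.2030, 0.2356], E[r] = 0.5047, γ^t·E[r] = 0.041566, running G = 2.297263
t=8: π = [0.2331, 0.1384, 0.1899, 0.2030, 0.2356], E[r] = 0.5047, γ^t·E[r] = 0.029096, running G = 2.326359

G = 2.3264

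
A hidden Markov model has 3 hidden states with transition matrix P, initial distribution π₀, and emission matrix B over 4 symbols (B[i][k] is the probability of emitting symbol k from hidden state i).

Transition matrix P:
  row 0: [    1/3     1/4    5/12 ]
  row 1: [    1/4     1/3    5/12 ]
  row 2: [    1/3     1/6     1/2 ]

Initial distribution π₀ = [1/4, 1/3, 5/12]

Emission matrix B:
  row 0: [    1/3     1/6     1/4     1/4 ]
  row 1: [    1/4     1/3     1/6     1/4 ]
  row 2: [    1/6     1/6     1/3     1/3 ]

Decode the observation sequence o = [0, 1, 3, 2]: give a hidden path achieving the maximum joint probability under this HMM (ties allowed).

path = [1, 1, 2, 2]

t=0: δ = [8.333e-02, 8.333e-02, 6.944e-02]  (obs o_0=0)
t=1: δ = [4.630e-03, 9.259e-03, 5.787e-03]  ψ = [0, 1, 0]  (obs o_1=1)
t=2: δ = [5.787e-04, 7.716e-04, 1.286e-03]  ψ = [1, 1, 1]  (obs o_2=3)
t=3: δ = [1.072e-04, 4.287e-05, 2.143e-04]  ψ = [2, 1, 2]  (obs o_3=2)
backtrack: best end state = 2; path = [1, 1, 2, 2]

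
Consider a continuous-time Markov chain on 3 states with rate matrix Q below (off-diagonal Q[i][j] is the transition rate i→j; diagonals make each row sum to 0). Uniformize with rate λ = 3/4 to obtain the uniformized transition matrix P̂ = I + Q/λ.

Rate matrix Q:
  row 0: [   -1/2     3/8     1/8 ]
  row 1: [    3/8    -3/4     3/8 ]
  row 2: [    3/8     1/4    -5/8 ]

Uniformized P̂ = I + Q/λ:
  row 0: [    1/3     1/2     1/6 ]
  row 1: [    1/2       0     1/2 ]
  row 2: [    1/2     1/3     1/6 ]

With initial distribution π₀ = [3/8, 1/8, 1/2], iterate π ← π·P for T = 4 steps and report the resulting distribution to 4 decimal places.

π = [0.4285, 0.3020, 0.2695]

t=0: π = [0.3750, 0.1250, 0.5000]
t=1: π = [0.4375, 0.3542, 0.2083]
t=2: π = [0.4271, 0.2882, 0.2847]
t=3: π = [0.4288, 0.3084, 0.2627]
t=4: π = [0.4285, 0.3020, 0.2695]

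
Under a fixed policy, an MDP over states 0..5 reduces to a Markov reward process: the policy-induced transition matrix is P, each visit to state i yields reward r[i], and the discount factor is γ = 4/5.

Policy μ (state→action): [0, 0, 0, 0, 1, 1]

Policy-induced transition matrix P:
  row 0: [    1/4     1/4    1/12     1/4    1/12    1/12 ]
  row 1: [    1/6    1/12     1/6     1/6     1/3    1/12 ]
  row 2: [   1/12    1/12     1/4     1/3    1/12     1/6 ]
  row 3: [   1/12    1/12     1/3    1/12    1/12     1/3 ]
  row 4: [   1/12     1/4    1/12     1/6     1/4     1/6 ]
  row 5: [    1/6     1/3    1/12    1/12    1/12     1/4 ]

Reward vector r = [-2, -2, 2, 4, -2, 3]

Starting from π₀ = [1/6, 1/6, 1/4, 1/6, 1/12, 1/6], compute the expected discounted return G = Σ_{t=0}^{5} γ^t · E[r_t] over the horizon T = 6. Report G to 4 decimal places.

G = 2.7603

t=0: π = [0.1667, 0.1667, 0.2500, 0.1667, 0.0833, 0.1667], E[r] = 0.8333, γ^t·E[r] = 0.833333, running G = 0.833333
t=1: π = [0.1389, 0.1667, 0.1806, 0.1944, 0.1389, 0.1806], E[r] = 0.7917, γ^t·E[r] = 0.633333, running G = 1.466667
t=2: π = [0.1354, 0.1748, 0.1759, 0.1771, 0.1481, 0.1887], E[r] = 0.7095, γ^t·E[r] = 0.454074, running G = 1.920741
t=3: π = [0.1362, 0.1778, 0.1715, 0.1768, 0.1517, 0.1861], E[r] = 0.6770, γ^t·E[r] = 0.346617, running G = 2.267358
t=4: π = [0.1363, 0.1778, 0.1709, 0.1764, 0.1531, 0.1855], E[r] = 0.6692, γ^t·E[r] = 0.274120, running G = 2.541478
t=5: π = [0.1363, 0.1779, 0.1707, 0.1764, 0.1533, 0.1853], E[r] = 0.6678, γ^t·E[r] = 0.218817, running G = 2.760296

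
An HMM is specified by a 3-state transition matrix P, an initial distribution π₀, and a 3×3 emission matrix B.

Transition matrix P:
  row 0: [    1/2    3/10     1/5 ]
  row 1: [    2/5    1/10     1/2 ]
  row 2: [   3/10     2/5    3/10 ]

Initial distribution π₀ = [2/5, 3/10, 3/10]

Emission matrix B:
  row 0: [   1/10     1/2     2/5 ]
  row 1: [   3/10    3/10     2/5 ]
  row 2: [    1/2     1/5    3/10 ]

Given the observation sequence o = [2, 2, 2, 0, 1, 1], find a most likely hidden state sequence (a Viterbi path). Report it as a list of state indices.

path = [0, 0, 1, 2, 0, 0]

t=0: δ = [1.600e-01, 1.200e-01, 9.000e-02]  (obs o_0=2)
t=1: δ = [3.200e-02, 1.920e-02, 1.800e-02]  ψ = [0, 0, 1]  (obs o_1=2)
t=2: δ = [6.400e-03, 3.840e-03, 2.880e-03]  ψ = [0, 0, 1]  (obs o_2=2)
t=3: δ = [3.200e-04, 5.760e-04, 9.600e-04]  ψ = [0, 0, 1]  (obs o_3=0)
t=4: δ = [1.440e-04, 1.152e-04, 5.760e-05]  ψ = [2, 2, 1]  (obs o_4=1)
t=5: δ = [3.600e-05, 1.296e-05, 1.152e-05]  ψ = [0, 0, 1]  (obs o_5=1)
backtrack: best end state = 0; path = [0, 0, 1, 2, 0, 0]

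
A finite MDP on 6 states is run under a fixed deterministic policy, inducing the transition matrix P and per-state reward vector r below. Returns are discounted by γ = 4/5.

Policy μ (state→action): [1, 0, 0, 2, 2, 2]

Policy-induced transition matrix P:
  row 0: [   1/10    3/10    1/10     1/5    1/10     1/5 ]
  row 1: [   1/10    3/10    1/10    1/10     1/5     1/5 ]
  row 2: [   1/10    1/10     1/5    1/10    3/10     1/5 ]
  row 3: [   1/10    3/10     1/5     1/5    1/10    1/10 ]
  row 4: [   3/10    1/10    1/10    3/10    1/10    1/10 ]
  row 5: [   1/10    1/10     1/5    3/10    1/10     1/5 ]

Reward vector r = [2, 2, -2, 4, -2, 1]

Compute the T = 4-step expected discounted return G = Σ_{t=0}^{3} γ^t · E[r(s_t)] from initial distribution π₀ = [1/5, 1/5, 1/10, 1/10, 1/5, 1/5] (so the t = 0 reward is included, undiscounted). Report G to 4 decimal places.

t=0: π = [0.2000, 0.2000, 0.1000, 0.1000, 0.2000, 0.2000], E[r] = 0.8000, γ^t·E[r] = 0.800000, running G = 0.800000
t=1: π = [0.1400, 0.2000, 0.1400, 0.2100, 0.1400, 0.1700], E[r] = 1.1300, γ^t·E[r] = 0.904000, running G = 1.704000
t=2: π = [0.1280, 0.2100, 0.1520, 0.1970, 0.1480, 0.1650], E[r] = 1.0290, γ^t·E[r] = 0.658560, running G = 2.362560
t=3: π = [0.1296, 0.2070, 0.1514, 0.1951, 0.1514, 0.1655], E[r] = 1.0135, γ^t·E[r] = 0.518912, running G = 2.881472

G = 2.8815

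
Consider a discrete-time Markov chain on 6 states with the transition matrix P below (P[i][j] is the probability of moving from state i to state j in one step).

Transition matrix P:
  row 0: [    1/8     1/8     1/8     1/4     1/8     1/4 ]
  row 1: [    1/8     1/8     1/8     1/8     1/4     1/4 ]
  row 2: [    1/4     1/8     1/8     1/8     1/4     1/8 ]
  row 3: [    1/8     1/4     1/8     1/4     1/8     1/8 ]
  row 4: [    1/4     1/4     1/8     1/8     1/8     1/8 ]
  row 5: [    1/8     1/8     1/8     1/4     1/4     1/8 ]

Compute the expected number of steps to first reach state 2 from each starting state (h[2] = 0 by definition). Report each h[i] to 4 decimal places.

h = [8.0000, 8.0000, 0.0000, 8.0000, 8.0000, 8.0000]

First-step conditioning: h[2] = 0; for i ≠ 2, h[i] = 1 + Σ_k P[i][k]·h[k].
  h[0] = 1 + 1/8·h[0] + 1/8·h[1] + 1/4·h[3] + 1/8·h[4] + 1/4·h[5]
  h[1] = 1 + 1/8·h[0] + 1/8·h[1] + 1/8·h[3] + 1/4·h[4] + 1/4·h[5]
  h[3] = 1 + 1/8·h[0] + 1/4·h[1] + 1/4·h[3] + 1/8·h[4] + 1/8·h[5]
  h[4] = 1 + 1/4·h[0] + 1/4·h[1] + 1/8·h[3] + 1/8·h[4] + 1/8·h[5]
  h[5] = 1 + 1/8·h[0] + 1/8·h[1] + 1/4·h[3] + 1/4·h[4] + 1/8·h[5]
Solving the 5×5 linear system over states ≠ 2 gives exactly h = [8, 8, 0, 8, 8, 8] (h[2] = 0 is the target).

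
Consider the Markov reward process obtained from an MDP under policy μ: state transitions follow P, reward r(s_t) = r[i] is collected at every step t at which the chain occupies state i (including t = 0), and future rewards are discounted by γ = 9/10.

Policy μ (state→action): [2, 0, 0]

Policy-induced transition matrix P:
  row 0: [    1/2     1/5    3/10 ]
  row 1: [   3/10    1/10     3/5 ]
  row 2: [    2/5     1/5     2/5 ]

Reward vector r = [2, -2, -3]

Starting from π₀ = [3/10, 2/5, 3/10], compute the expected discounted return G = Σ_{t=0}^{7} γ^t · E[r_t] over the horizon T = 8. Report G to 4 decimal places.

t=0: π = [0.3000, 0.4000, 0.3000], E[r] = -1.1000, γ^t·E[r] = -1.100000, running G = -1.100000
t=1: π = [0.3900, 0.1600, 0.4500], E[r] = -0.8900, γ^t·E[r] = -0.801000, running G = -1.901000
t=2: π = [0.4230, 0.1840, 0.3930], E[r] = -0.7010, γ^t·E[r] = -0.567810, running G = -2.468810
t=3: π = [0.4239, 0.1816, 0.3945], E[r] = -0.6989, γ^t·E[r] = -0.509498, running G = -2.978308
t=4: π = [0.4242, 0.1818, 0.3939], E[r] = -0.6970, γ^t·E[r] = -0.457308, running G = -3.435616
t=5: π = [0.4242, 0.1818, 0.3939], E[r] = -0.6970, γ^t·E[r] = -0.411565, running G = -3.847181
t=6: π = [0.4242, 0.1818, 0.3939], E[r] = -0.6970, γ^t·E[r] = -0.370398, running G = -4.217580
t=7: π = [0.4242, 0.1818, 0.3939], E[r] = -0.6970, γ^t·E[r] = -0.333359, running G = -4.550938

G = -4.5509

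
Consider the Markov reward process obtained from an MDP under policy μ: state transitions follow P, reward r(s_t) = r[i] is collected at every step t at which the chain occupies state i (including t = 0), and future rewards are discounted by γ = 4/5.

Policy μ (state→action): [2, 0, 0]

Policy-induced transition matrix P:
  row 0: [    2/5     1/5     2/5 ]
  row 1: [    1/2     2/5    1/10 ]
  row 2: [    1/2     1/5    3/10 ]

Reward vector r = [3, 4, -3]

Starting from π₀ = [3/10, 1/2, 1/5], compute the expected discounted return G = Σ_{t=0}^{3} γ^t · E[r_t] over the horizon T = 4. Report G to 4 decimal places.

G = 5.5843

t=0: π = [0.3000, 0.5000, 0.2000], E[r] = 2.3000, γ^t·E[r] = 2.300000, running G = 2.300000
t=1: π = [0.4700, 0.3000, 0.2300], E[r] = 1.9200, γ^t·E[r] = 1.536000, running G = 3.836000
t=2: π = [0.4530, 0.2600, 0.2870], E[r] = 1.5380, γ^t·E[r] = 0.984320, running G = 4.820320
t=3: π = [0.4547, 0.2520, 0.2933], E[r] = 1.4922, γ^t·E[r] = 0.764006, running G = 5.584326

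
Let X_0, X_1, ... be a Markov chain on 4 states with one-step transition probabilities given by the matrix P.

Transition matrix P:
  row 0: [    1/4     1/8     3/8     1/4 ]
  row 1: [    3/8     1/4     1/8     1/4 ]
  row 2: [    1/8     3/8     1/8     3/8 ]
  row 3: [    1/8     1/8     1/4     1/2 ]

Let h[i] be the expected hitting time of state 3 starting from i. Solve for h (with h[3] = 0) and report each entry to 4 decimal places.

First-step conditioning: h[3] = 0; for i ≠ 3, h[i] = 1 + Σ_k P[i][k]·h[k].
  h[0] = 1 + 1/4·h[0] + 1/8·h[1] + 3/8·h[2]
  h[1] = 1 + 3/8·h[0] + 1/4·h[1] + 1/8·h[2]
  h[2] = 1 + 1/8·h[0] + 3/8·h[1] + 1/8·h[2]
Solving the 3×3 linear system over states ≠ 3 gives exactly h = [592/167, 608/167, 536/167, 0] (h[3] = 0 is the target).

h = [3.5449, 3.6407, 3.2096, 0.0000]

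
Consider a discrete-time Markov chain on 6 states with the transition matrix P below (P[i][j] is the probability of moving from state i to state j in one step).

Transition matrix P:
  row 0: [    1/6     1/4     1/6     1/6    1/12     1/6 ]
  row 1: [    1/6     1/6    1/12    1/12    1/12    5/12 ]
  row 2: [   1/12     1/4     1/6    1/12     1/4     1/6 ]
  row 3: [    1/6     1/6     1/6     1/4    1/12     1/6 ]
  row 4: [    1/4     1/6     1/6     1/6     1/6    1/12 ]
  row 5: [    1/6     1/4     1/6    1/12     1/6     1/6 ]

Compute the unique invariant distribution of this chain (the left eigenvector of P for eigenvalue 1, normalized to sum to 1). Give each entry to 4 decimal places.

π = [0.1656, 0.2102, 0.1491, 0.1303, 0.1369, 0.2078]

Balance equations π_j = Σ_i π_i·P[i][j]:
  π_0 = 1/6·π_0 + 1/6·π_1 + 1/12·π_2 + 1/6·π_3 + 1/4·π_4 + 1/6·π_5
  π_1 = 1/4·π_0 + 1/6·π_1 + 1/4·π_2 + 1/6·π_3 + 1/6·π_4 + 1/4·π_5
  π_2 = 1/6·π_0 + 1/12·π_1 + 1/6·π_2 + 1/6·π_3 + 1/6·π_4 + 1/6·π_5
  π_3 = 1/6·π_0 + 1/12·π_1 + 1/12·π_2 + 1/4·π_3 + 1/6·π_4 + 1/12·π_5
  π_4 = 1/12·π_0 + 1/12·π_1 + 1/4·π_2 + 1/12·π_3 + 1/6·π_4 + 1/6·π_5
  normalize: π_0 + π_1 + π_2 + π_3 + π_4 + π_5 = 1
Solving the linear system gives exactly π = [37519/226499, 358/1703, 254/1703, 29503/226499, 31012/226499, 47069/226499].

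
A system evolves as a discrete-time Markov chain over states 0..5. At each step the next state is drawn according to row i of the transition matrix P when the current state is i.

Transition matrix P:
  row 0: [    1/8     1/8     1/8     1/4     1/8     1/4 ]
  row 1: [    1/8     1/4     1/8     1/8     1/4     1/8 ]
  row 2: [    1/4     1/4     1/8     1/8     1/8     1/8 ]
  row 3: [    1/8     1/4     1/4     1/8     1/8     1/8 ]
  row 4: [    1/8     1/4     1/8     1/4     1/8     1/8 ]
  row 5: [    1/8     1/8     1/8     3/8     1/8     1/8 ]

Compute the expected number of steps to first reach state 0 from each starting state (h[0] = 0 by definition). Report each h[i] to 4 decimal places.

First-step conditioning: h[0] = 0; for i ≠ 0, h[i] = 1 + Σ_k P[i][k]·h[k].
  h[1] = 1 + 1/4·h[1] + 1/8·h[2] + 1/8·h[3] + 1/4·h[4] + 1/8·h[5]
  h[2] = 1 + 1/4·h[1] + 1/8·h[2] + 1/8·h[3] + 1/8·h[4] + 1/8·h[5]
  h[3] = 1 + 1/4·h[1] + 1/4·h[2] + 1/8·h[3] + 1/8·h[4] + 1/8·h[5]
  h[4] = 1 + 1/4·h[1] + 1/8·h[2] + 1/4·h[3] + 1/8·h[4] + 1/8·h[5]
  h[5] = 1 + 1/8·h[1] + 1/8·h[2] + 3/8·h[3] + 1/8·h[4] + 1/8·h[5]
Solving the 5×5 linear system over states ≠ 0 gives exactly h = [0, 2880/413, 32768/5369, 36864/5369, 37376/5369, 37304/5369] (h[0] = 0 is the target).

h = [0.0000, 6.9734, 6.1032, 6.8661, 6.9614, 6.9480]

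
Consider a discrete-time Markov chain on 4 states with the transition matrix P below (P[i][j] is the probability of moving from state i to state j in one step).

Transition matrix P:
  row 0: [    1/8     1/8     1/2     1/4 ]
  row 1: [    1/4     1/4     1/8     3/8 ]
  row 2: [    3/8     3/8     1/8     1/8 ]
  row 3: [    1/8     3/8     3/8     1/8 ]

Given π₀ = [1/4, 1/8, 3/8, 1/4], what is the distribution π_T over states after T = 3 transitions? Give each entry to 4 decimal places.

t=0: π = [0.2500, 0.1250, 0.3750, 0.2500]
t=1: π = [0.2344, 0.2969, 0.2813, 0.1875]
t=2: π = [0.2324, 0.2793, 0.2598, 0.2285]
t=3: π = [0.2249, 0.2820, 0.2693, 0.2239]

π = [0.2249, 0.2820, 0.2693, 0.2239]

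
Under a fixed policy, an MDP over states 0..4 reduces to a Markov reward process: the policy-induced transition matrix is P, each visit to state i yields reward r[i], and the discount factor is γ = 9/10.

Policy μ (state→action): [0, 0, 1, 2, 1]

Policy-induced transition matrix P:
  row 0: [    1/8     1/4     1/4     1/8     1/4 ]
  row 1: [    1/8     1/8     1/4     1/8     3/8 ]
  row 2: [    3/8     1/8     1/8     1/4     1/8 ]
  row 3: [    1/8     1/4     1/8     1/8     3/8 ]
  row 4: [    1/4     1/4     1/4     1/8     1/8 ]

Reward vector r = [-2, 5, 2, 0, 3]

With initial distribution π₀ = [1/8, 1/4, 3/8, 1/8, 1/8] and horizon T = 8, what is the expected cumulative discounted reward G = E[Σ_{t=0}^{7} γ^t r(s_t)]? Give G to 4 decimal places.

G = 9.9719

t=0: π = [0.1250, 0.2500, 0.3750, 0.1250, 0.1250], E[r] = 2.1250, γ^t·E[r] = 2.125000, running G = 2.125000
t=1: π = [0.2344, 0.1719, 0.1875, 0.1719, 0.2344], E[r] = 1.4688, γ^t·E[r] = 1.321875, running G = 3.446875
t=2: π = [0.2012, 0.2051, 0.2051, 0.1484, 0.2402], E[r] = 1.7539, γ^t·E[r] = 1.420664, running G = 4.867539
t=3: π = [0.2063, 0.1987, 0.2058, 0.1506, 0.2385], E[r] = 1.7083, γ^t·E[r] = 1.245316, running G = 6.112855
t=4: π = [0.2063, 0.1994, 0.2054, 0.1507, 0.2381], E[r] = 1.7099, γ^t·E[r] = 1.121865, running G = 7.234720
t=5: π = [0.2061, 0.1994, 0.2055, 0.1507, 0.2383], E[r] = 1.7106, γ^t·E[r] = 1.010107, running G = 8.244827
t=6: π = [0.2062, 0.1994, 0.2055, 0.1507, 0.2383], E[r] = 1.7104, γ^t·E[r] = 0.909002, running G = 9.153829
t=7: π = [0.2062, 0.1994, 0.2055, 0.1507, 0.2383], E[r] = 1.7105, γ^t·E[r] = 0.818113, running G = 9.971942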